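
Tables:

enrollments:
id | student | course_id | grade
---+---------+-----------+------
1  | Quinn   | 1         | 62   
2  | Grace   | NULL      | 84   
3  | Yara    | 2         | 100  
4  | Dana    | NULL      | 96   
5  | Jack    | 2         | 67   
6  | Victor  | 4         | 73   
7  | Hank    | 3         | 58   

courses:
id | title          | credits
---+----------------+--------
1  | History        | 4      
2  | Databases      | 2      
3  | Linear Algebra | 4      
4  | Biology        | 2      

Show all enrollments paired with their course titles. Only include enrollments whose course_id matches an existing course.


INNER JOIN keeps only enrollments rows whose course_id matches an id in courses. Walk through each enrollment:
  - enrollment 1 (Quinn): course_id=1 -> matches History
  - enrollment 2 (Grace): course_id=NULL, no match -> dropped
  - enrollment 3 (Yara): course_id=2 -> matches Databases
  - enrollment 4 (Dana): course_id=NULL, no match -> dropped
  - enrollment 5 (Jack): course_id=2 -> matches Databases
  - enrollment 6 (Victor): course_id=4 -> matches Biology
  - enrollment 7 (Hank): course_id=3 -> matches Linear Algebra
So 2 of 7 rows are dropped.

SQL:
SELECT a.student, b.title AS course
FROM enrollments a
INNER JOIN courses b ON a.course_id = b.id

Result:
student | course        
--------+---------------
Quinn   | History       
Yara    | Databases     
Jack    | Databases     
Victor  | Biology       
Hank    | Linear Algebra


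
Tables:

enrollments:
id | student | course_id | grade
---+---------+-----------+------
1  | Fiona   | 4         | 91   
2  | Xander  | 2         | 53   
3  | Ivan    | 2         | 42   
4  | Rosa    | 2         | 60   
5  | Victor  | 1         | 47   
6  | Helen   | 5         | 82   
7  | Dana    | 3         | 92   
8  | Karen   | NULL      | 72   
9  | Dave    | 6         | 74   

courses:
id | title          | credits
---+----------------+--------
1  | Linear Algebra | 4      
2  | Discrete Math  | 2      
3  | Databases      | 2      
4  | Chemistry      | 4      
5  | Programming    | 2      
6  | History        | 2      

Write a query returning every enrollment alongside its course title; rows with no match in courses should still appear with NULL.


LEFT JOIN keeps every row from enrollments (the left table); where course_id has no match in courses, the course columns become NULL. Walk through each enrollment:
  - enrollment 1 (Fiona): course_id=4 -> matches Chemistry
  - enrollment 2 (Xander): course_id=2 -> matches Discrete Math
  - enrollment 3 (Ivan): course_id=2 -> matches Discrete Math
  - enrollment 4 (Rosa): course_id=2 -> matches Discrete Math
  - enrollment 5 (Victor): course_id=1 -> matches Linear Algebra
  - enrollment 6 (Helen): course_id=5 -> matches Programming
  - enrollment 7 (Dana): course_id=3 -> matches Databases
  - enrollment 8 (Karen): course_id=NULL, no match -> kept with NULL
  - enrollment 9 (Dave): course_id=6 -> matches History
All 9 rows appear; 1 has NULL course.

SQL:
SELECT a.student, b.title AS course
FROM enrollments a
LEFT JOIN courses b ON a.course_id = b.id

Result:
student | course        
--------+---------------
Fiona   | Chemistry     
Xander  | Discrete Math 
Ivan    | Discrete Math 
Rosa    | Discrete Math 
Victor  | Linear Algebra
Helen   | Programming   
Dana    | Databases     
Karen   | NULL          
Dave    | History       


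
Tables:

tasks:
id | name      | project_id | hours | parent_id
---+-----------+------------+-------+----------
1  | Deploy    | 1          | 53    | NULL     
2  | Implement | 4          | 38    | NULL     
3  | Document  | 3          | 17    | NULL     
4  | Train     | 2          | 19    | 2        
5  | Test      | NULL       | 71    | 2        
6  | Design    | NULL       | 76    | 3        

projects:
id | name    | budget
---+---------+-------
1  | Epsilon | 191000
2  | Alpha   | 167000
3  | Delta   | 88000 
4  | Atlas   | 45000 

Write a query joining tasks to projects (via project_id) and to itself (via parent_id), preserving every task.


Two LEFT JOINs from the same base table tasks: one to projects via project_id, one to tasks itself via parent_id. Both are LEFT so every task is preserved.
Match against projects:
  - task 1 (Deploy): project_id=1 -> matches Epsilon
  - task 2 (Implement): project_id=4 -> matches Atlas
  - task 3 (Document): project_id=3 -> matches Delta
  - task 4 (Train): project_id=2 -> matches Alpha
  - task 5 (Test): project_id=NULL, no match -> kept with NULL
  - task 6 (Design): project_id=NULL, no match -> kept with NULL
Match against tasks (self):
  - task 1 (Deploy): parent_id=NULL -> NULL
  - task 2 (Implement): parent_id=NULL -> NULL
  - task 3 (Document): parent_id=NULL -> NULL
  - task 4 (Train): parent_id=2 -> Implement
  - task 5 (Test): parent_id=2 -> Implement
  - task 6 (Design): parent_id=3 -> Document

SQL:
SELECT a.name, b.name AS project, c.name AS parent
FROM tasks a
LEFT JOIN projects b ON a.project_id = b.id
LEFT JOIN tasks c ON a.parent_id = c.id

Result:
name      | project | parent   
----------+---------+----------
Deploy    | Epsilon | NULL     
Implement | Atlas   | NULL     
Document  | Delta   | NULL     
Train     | Alpha   | Implement
Test      | NULL    | Implement
Design    | NULL    | Document 


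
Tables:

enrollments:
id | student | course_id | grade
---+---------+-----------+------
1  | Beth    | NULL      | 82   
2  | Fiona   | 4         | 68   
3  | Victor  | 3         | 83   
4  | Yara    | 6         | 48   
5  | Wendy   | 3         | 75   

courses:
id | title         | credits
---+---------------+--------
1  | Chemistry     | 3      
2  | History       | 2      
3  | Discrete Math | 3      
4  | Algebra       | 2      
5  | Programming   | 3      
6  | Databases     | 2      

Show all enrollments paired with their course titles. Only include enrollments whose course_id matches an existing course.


INNER JOIN keeps only enrollments rows whose course_id matches an id in courses. Walk through each enrollment:
  - enrollment 1 (Beth): course_id=NULL, no match -> dropped
  - enrollment 2 (Fiona): course_id=4 -> matches Algebra
  - enrollment 3 (Victor): course_id=3 -> matches Discrete Math
  - enrollment 4 (Yara): course_id=6 -> matches Databases
  - enrollment 5 (Wendy): course_id=3 -> matches Discrete Math
So 1 of 5 rows is dropped.

SQL:
SELECT a.student, b.title AS course
FROM enrollments a
INNER JOIN courses b ON a.course_id = b.id

Result:
student | course       
--------+--------------
Fiona   | Algebra      
Victor  | Discrete Math
Yara    | Databases    
Wendy   | Discrete Math


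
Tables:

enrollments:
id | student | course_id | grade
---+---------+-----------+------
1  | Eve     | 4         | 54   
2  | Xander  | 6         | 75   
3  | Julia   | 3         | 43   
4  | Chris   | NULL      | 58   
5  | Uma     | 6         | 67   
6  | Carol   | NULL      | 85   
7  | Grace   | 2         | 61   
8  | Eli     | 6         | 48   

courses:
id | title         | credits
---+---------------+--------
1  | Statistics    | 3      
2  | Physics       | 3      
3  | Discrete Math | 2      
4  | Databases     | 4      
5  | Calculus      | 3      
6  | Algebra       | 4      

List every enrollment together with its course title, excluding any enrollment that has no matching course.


INNER JOIN keeps only enrollments rows whose course_id matches an id in courses. Walk through each enrollment:
  - enrollment 1 (Eve): course_id=4 -> matches Databases
  - enrollment 2 (Xander): course_id=6 -> matches Algebra
  - enrollment 3 (Julia): course_id=3 -> matches Discrete Math
  - enrollment 4 (Chris): course_id=NULL, no match -> dropped
  - enrollment 5 (Uma): course_id=6 -> matches Algebra
  - enrollment 6 (Carol): course_id=NULL, no match -> dropped
  - enrollment 7 (Grace): course_id=2 -> matches Physics
  - enrollment 8 (Eli): course_id=6 -> matches Algebra
So 2 of 8 rows are dropped.

SQL:
SELECT a.student, b.title AS course
FROM enrollments a
INNER JOIN courses b ON a.course_id = b.id

Result:
student | course       
--------+--------------
Eve     | Databases    
Xander  | Algebra      
Julia   | Discrete Math
Uma     | Algebra      
Grace   | Physics      
Eli     | Algebra      


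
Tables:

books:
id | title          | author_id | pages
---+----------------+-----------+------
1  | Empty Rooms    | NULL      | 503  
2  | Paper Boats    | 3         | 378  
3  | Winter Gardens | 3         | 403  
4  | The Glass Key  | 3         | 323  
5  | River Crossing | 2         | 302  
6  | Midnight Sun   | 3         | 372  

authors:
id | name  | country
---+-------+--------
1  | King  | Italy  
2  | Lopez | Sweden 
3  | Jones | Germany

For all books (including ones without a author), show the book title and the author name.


LEFT JOIN keeps every row from books (the left table); where author_id has no match in authors, the author columns become NULL. Walk through each book:
  - book 1 (Empty Rooms): author_id=NULL, no match -> kept with NULL
  - book 2 (Paper Boats): author_id=3 -> matches Jones
  - book 3 (Winter Gardens): author_id=3 -> matches Jones
  - book 4 (The Glass Key): author_id=3 -> matches Jones
  - book 5 (River Crossing): author_id=2 -> matches Lopez
  - book 6 (Midnight Sun): author_id=3 -> matches Jones
All 6 rows appear; 1 has NULL author.

SQL:
SELECT a.title, b.name AS author
FROM books a
LEFT JOIN authors b ON a.author_id = b.id

Result:
title          | author
---------------+-------
Empty Rooms    | NULL  
Paper Boats    | Jones 
Winter Gardens | Jones 
The Glass Key  | Jones 
River Crossing | Lopez 
Midnight Sun   | Jones 


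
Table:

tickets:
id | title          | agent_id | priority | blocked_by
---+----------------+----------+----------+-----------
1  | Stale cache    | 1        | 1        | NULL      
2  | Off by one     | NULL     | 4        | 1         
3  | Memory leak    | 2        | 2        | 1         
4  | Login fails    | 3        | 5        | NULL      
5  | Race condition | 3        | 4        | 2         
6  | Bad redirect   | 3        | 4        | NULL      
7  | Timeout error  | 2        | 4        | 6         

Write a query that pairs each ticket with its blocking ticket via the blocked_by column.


This is a self-join: tickets is joined to a second copy of itself, matching each row's blocked_by to another row's id. Use LEFT JOIN so rows with blocked_by=NULL are kept.
  - ticket 1 (Stale cache): blocked_by=NULL -> NULL
  - ticket 2 (Off by one): blocked_by=1 -> Stale cache
  - ticket 3 (Memory leak): blocked_by=1 -> Stale cache
  - ticket 4 (Login fails): blocked_by=NULL -> NULL
  - ticket 5 (Race condition): blocked_by=2 -> Off by one
  - ticket 6 (Bad redirect): blocked_by=NULL -> NULL
  - ticket 7 (Timeout error): blocked_by=6 -> Bad redirect

SQL:
SELECT a.title AS item, b.title AS blocked_by
FROM tickets a
LEFT JOIN tickets b ON a.blocked_by = b.id

Result:
item           | blocked_by  
---------------+-------------
Stale cache    | NULL        
Off by one     | Stale cache 
Memory leak    | Stale cache 
Login fails    | NULL        
Race condition | Off by one  
Bad redirect   | NULL        
Timeout error  | Bad redirect


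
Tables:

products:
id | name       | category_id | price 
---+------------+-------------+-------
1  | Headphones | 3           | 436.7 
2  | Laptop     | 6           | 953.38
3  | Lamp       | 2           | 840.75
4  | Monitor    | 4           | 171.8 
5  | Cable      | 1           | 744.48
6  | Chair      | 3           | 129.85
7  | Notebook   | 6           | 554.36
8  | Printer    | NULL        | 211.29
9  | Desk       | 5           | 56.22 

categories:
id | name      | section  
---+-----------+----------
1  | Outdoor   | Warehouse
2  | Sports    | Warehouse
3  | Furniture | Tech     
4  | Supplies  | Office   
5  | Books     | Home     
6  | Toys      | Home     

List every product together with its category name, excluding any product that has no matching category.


INNER JOIN keeps only products rows whose category_id matches an id in categories. Walk through each product:
  - product 1 (Headphones): category_id=3 -> matches Furniture
  - product 2 (Laptop): category_id=6 -> matches Toys
  - product 3 (Lamp): category_id=2 -> matches Sports
  - product 4 (Monitor): category_id=4 -> matches Supplies
  - product 5 (Cable): category_id=1 -> matches Outdoor
  - product 6 (Chair): category_id=3 -> matches Furniture
  - product 7 (Notebook): category_id=6 -> matches Toys
  - product 8 (Printer): category_id=NULL, no match -> dropped
  - product 9 (Desk): category_id=5 -> matches Books
So 1 of 9 rows is dropped.

SQL:
SELECT a.name, b.name AS category
FROM products a
INNER JOIN categories b ON a.category_id = b.id

Result:
name       | category 
-----------+----------
Headphones | Furniture
Laptop     | Toys     
Lamp       | Sports   
Monitor    | Supplies 
Cable      | Outdoor  
Chair      | Furniture
Notebook   | Toys     
Desk       | Books    


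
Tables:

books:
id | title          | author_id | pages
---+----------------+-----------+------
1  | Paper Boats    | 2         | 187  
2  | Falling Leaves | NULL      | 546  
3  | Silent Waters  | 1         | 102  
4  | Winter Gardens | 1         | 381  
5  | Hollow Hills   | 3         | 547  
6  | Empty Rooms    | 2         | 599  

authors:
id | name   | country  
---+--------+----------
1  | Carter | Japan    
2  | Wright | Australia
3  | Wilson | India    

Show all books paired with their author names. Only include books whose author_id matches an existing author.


INNER JOIN keeps only books rows whose author_id matches an id in authors. Walk through each book:
  - book 1 (Paper Boats): author_id=2 -> matches Wright
  - book 2 (Falling Leaves): author_id=NULL, no match -> dropped
  - book 3 (Silent Waters): author_id=1 -> matches Carter
  - book 4 (Winter Gardens): author_id=1 -> matches Carter
  - book 5 (Hollow Hills): author_id=3 -> matches Wilson
  - book 6 (Empty Rooms): author_id=2 -> matches Wright
So 1 of 6 rows is dropped.

SQL:
SELECT a.title, b.name AS author
FROM books a
INNER JOIN authors b ON a.author_id = b.id

Result:
title          | author
---------------+-------
Paper Boats    | Wright
Silent Waters  | Carter
Winter Gardens | Carter
Hollow Hills   | Wilson
Empty Rooms    | Wright


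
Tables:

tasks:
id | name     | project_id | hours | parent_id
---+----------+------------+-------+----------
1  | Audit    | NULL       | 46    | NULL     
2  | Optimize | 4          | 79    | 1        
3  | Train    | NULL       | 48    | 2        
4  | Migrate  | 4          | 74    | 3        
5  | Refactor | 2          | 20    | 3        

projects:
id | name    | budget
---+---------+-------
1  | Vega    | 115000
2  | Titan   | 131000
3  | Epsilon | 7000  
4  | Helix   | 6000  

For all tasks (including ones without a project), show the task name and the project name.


LEFT JOIN keeps every row from tasks (the left table); where project_id has no match in projects, the project columns become NULL. Walk through each task:
  - task 1 (Audit): project_id=NULL, no match -> kept with NULL
  - task 2 (Optimize): project_id=4 -> matches Helix
  - task 3 (Train): project_id=NULL, no match -> kept with NULL
  - task 4 (Migrate): project_id=4 -> matches Helix
  - task 5 (Refactor): project_id=2 -> matches Titan
All 5 rows appear; 2 have NULL project.

SQL:
SELECT a.name, b.name AS project
FROM tasks a
LEFT JOIN projects b ON a.project_id = b.id

Result:
name     | project
---------+--------
Audit    | NULL   
Optimize | Helix  
Train    | NULL   
Migrate  | Helix  
Refactor | Titan  


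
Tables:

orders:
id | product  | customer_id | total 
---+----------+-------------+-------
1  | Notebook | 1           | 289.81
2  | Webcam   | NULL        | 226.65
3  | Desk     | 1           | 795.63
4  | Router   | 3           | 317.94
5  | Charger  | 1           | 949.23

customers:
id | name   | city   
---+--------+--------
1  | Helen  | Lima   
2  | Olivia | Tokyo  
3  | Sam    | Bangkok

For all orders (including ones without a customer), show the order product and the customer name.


LEFT JOIN keeps every row from orders (the left table); where customer_id has no match in customers, the customer columns become NULL. Walk through each order:
  - order 1 (Notebook): customer_id=1 -> matches Helen
  - order 2 (Webcam): customer_id=NULL, no match -> kept with NULL
  - order 3 (Desk): customer_id=1 -> matches Helen
  - order 4 (Router): customer_id=3 -> matches Sam
  - order 5 (Charger): customer_id=1 -> matches Helen
All 5 rows appear; 1 has NULL customer.

SQL:
SELECT a.product, b.name AS customer
FROM orders a
LEFT JOIN customers b ON a.customer_id = b.id

Result:
product  | customer
---------+---------
Notebook | Helen   
Webcam   | NULL    
Desk     | Helen   
Router   | Sam     
Charger  | Helen   


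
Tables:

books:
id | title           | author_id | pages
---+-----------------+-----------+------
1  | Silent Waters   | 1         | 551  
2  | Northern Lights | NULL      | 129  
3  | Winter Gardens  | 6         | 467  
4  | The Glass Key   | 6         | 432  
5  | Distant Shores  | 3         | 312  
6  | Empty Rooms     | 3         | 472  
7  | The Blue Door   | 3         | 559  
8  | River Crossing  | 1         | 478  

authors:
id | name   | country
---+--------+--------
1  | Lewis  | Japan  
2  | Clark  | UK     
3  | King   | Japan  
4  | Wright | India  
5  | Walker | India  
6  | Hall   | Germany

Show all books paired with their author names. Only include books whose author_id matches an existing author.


INNER JOIN keeps only books rows whose author_id matches an id in authors. Walk through each book:
  - book 1 (Silent Waters): author_id=1 -> matches Lewis
  - book 2 (Northern Lights): author_id=NULL, no match -> dropped
  - book 3 (Winter Gardens): author_id=6 -> matches Hall
  - book 4 (The Glass Key): author_id=6 -> matches Hall
  - book 5 (Distant Shores): author_id=3 -> matches King
  - book 6 (Empty Rooms): author_id=3 -> matches King
  - book 7 (The Blue Door): author_id=3 -> matches King
  - book 8 (River Crossing): author_id=1 -> matches Lewis
So 1 of 8 rows is dropped.

SQL:
SELECT a.title, b.name AS author
FROM books a
INNER JOIN authors b ON a.author_id = b.id

Result:
title          | author
---------------+-------
Silent Waters  | Lewis 
Winter Gardens | Hall  
The Glass Key  | Hall  
Distant Shores | King  
Empty Rooms    | King  
The Blue Door  | King  
River Crossing | Lewis 


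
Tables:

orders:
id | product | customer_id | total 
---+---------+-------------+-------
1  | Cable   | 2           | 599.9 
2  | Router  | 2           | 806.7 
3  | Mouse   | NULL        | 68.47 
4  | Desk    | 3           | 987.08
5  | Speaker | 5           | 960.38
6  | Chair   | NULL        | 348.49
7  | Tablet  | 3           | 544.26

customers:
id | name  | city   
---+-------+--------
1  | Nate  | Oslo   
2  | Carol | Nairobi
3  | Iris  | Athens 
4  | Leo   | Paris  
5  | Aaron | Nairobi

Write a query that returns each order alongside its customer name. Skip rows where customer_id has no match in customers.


INNER JOIN keeps only orders rows whose customer_id matches an id in customers. Walk through each order:
  - order 1 (Cable): customer_id=2 -> matches Carol
  - order 2 (Router): customer_id=2 -> matches Carol
  - order 3 (Mouse): customer_id=NULL, no match -> dropped
  - order 4 (Desk): customer_id=3 -> matches Iris
  - order 5 (Speaker): customer_id=5 -> matches Aaron
  - order 6 (Chair): customer_id=NULL, no match -> dropped
  - order 7 (Tablet): customer_id=3 -> matches Iris
So 2 of 7 rows are dropped.

SQL:
SELECT a.product, b.name AS customer
FROM orders a
INNER JOIN customers b ON a.customer_id = b.id

Result:
product | customer
--------+---------
Cable   | Carol   
Router  | Carol   
Desk    | Iris    
Speaker | Aaron   
Tablet  | Iris    


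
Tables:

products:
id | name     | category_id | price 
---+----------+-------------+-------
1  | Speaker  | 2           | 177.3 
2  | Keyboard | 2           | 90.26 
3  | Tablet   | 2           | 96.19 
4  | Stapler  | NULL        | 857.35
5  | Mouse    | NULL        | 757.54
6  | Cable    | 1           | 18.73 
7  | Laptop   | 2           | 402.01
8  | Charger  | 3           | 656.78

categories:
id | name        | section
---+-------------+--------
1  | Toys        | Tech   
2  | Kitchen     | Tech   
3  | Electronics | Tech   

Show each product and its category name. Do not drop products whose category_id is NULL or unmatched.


LEFT JOIN keeps every row from products (the left table); where category_id has no match in categories, the category columns become NULL. Walk through each product:
  - product 1 (Speaker): category_id=2 -> matches Kitchen
  - product 2 (Keyboard): category_id=2 -> matches Kitchen
  - product 3 (Tablet): category_id=2 -> matches Kitchen
  - product 4 (Stapler): category_id=NULL, no match -> kept with NULL
  - product 5 (Mouse): category_id=NULL, no match -> kept with NULL
  - product 6 (Cable): category_id=1 -> matches Toys
  - product 7 (Laptop): category_id=2 -> matches Kitchen
  - product 8 (Charger): category_id=3 -> matches Electronics
All 8 rows appear; 2 have NULL category.

SQL:
SELECT a.name, b.name AS category
FROM products a
LEFT JOIN categories b ON a.category_id = b.id

Result:
name     | category   
---------+------------
Speaker  | Kitchen    
Keyboard | Kitchen    
Tablet   | Kitchen    
Stapler  | NULL       
Mouse    | NULL       
Cable    | Toys       
Laptop   | Kitchen    
Charger  | Electronics


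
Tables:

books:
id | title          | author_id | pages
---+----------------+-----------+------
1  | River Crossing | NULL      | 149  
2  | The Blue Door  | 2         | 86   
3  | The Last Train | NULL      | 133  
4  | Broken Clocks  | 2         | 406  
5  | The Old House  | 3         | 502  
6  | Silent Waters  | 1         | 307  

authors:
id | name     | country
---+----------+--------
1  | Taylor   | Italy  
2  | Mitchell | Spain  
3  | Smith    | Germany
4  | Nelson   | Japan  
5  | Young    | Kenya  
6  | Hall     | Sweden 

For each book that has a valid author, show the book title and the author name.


INNER JOIN keeps only books rows whose author_id matches an id in authors. Walk through each book:
  - book 1 (River Crossing): author_id=NULL, no match -> dropped
  - book 2 (The Blue Door): author_id=2 -> matches Mitchell
  - book 3 (The Last Train): author_id=NULL, no match -> dropped
  - book 4 (Broken Clocks): author_id=2 -> matches Mitchell
  - book 5 (The Old House): author_id=3 -> matches Smith
  - book 6 (Silent Waters): author_id=1 -> matches Taylor
So 2 of 6 rows are dropped.

SQL:
SELECT a.title, b.name AS author
FROM books a
INNER JOIN authors b ON a.author_id = b.id

Result:
title         | author  
--------------+---------
The Blue Door | Mitchell
Broken Clocks | Mitchell
The Old House | Smith   
Silent Waters | Taylor  


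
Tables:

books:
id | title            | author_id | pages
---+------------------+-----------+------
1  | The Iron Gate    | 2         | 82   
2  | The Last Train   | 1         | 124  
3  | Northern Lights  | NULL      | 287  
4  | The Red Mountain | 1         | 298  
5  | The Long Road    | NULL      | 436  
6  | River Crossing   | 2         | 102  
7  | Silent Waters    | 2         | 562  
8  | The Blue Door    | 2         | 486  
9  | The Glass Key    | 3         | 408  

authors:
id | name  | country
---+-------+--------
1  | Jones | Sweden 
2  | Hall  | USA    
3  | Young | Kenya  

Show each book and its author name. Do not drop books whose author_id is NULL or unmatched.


LEFT JOIN keeps every row from books (the left table); where author_id has no match in authors, the author columns become NULL. Walk through each book:
  - book 1 (The Iron Gate): author_id=2 -> matches Hall
  - book 2 (The Last Train): author_id=1 -> matches Jones
  - book 3 (Northern Lights): author_id=NULL, no match -> kept with NULL
  - book 4 (The Red Mountain): author_id=1 -> matches Jones
  - book 5 (The Long Road): author_id=NULL, no match -> kept with NULL
  - book 6 (River Crossing): author_id=2 -> matches Hall
  - book 7 (Silent Waters): author_id=2 -> matches Hall
  - book 8 (The Blue Door): author_id=2 -> matches Hall
  - book 9 (The Glass Key): author_id=3 -> matches Young
All 9 rows appear; 2 have NULL author.

SQL:
SELECT a.title, b.name AS author
FROM books a
LEFT JOIN authors b ON a.author_id = b.id

Result:
title            | author
-----------------+-------
The Iron Gate    | Hall  
The Last Train   | Jones 
Northern Lights  | NULL  
The Red Mountain | Jones 
The Long Road    | NULL  
River Crossing   | Hall  
Silent Waters    | Hall  
The Blue Door    | Hall  
The Glass Key    | Young 


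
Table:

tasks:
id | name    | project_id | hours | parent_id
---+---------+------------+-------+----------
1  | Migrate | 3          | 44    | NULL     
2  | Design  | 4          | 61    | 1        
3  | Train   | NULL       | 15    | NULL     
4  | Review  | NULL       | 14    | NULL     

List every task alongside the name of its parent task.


This is a self-join: tasks is joined to a second copy of itself, matching each row's parent_id to another row's id. Use LEFT JOIN so rows with parent_id=NULL are kept.
  - task 1 (Migrate): parent_id=NULL -> NULL
  - task 2 (Design): parent_id=1 -> Migrate
  - task 3 (Train): parent_id=NULL -> NULL
  - task 4 (Review): parent_id=NULL -> NULL

SQL:
SELECT a.name AS item, b.name AS parent
FROM tasks a
LEFT JOIN tasks b ON a.parent_id = b.id

Result:
item    | parent 
--------+--------
Migrate | NULL   
Design  | Migrate
Train   | NULL   
Review  | NULL   


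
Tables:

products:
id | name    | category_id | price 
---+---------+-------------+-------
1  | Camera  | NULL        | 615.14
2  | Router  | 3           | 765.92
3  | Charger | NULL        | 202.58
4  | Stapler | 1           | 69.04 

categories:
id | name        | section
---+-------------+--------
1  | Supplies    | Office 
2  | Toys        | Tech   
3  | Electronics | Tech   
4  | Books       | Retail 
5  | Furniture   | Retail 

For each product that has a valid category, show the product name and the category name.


INNER JOIN keeps only products rows whose category_id matches an id in categories. Walk through each product:
  - product 1 (Camera): category_id=NULL, no match -> dropped
  - product 2 (Router): category_id=3 -> matches Electronics
  - product 3 (Charger): category_id=NULL, no match -> dropped
  - product 4 (Stapler): category_id=1 -> matches Supplies
So 2 of 4 rows are dropped.

SQL:
SELECT a.name, b.name AS category
FROM products a
INNER JOIN categories b ON a.category_id = b.id

Result:
name    | category   
--------+------------
Router  | Electronics
Stapler | Supplies   


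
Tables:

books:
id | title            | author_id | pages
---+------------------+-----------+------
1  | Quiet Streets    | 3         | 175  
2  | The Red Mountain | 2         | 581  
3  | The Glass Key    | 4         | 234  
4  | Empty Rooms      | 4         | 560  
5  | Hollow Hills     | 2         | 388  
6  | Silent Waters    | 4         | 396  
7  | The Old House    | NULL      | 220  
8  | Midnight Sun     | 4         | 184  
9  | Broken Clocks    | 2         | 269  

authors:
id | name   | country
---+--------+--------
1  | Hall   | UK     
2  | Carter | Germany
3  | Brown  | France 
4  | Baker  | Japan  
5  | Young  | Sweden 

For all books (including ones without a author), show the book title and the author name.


LEFT JOIN keeps every row from books (the left table); where author_id has no match in authors, the author columns become NULL. Walk through each book:
  - book 1 (Quiet Streets): author_id=3 -> matches Brown
  - book 2 (The Red Mountain): author_id=2 -> matches Carter
  - book 3 (The Glass Key): author_id=4 -> matches Baker
  - book 4 (Empty Rooms): author_id=4 -> matches Baker
  - book 5 (Hollow Hills): author_id=2 -> matches Carter
  - book 6 (Silent Waters): author_id=4 -> matches Baker
  - book 7 (The Old House): author_id=NULL, no match -> kept with NULL
  - book 8 (Midnight Sun): author_id=4 -> matches Baker
  - book 9 (Broken Clocks): author_id=2 -> matches Carter
All 9 rows appear; 1 has NULL author.

SQL:
SELECT a.title, b.name AS author
FROM books a
LEFT JOIN authors b ON a.author_id = b.id

Result:
title            | author
-----------------+-------
Quiet Streets    | Brown 
The Red Mountain | Carter
The Glass Key    | Baker 
Empty Rooms      | Baker 
Hollow Hills     | Carter
Silent Waters    | Baker 
The Old House    | NULL  
Midnight Sun     | Baker 
Broken Clocks    | Carter


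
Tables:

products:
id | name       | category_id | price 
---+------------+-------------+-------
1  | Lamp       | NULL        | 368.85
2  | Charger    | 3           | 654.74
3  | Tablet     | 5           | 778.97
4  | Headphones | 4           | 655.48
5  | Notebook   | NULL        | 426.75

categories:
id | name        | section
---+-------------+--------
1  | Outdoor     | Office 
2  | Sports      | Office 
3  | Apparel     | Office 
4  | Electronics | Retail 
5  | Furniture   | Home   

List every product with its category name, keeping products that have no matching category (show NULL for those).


LEFT JOIN keeps every row from products (the left table); where category_id has no match in categories, the category columns become NULL. Walk through each product:
  - product 1 (Lamp): category_id=NULL, no match -> kept with NULL
  - product 2 (Charger): category_id=3 -> matches Apparel
  - product 3 (Tablet): category_id=5 -> matches Furniture
  - product 4 (Headphones): category_id=4 -> matches Electronics
  - product 5 (Notebook): category_id=NULL, no match -> kept with NULL
All 5 rows appear; 2 have NULL category.

SQL:
SELECT a.name, b.name AS category
FROM products a
LEFT JOIN categories b ON a.category_id = b.id

Result:
name       | category   
-----------+------------
Lamp       | NULL       
Charger    | Apparel    
Tablet     | Furniture  
Headphones | Electronics
Notebook   | NULL       


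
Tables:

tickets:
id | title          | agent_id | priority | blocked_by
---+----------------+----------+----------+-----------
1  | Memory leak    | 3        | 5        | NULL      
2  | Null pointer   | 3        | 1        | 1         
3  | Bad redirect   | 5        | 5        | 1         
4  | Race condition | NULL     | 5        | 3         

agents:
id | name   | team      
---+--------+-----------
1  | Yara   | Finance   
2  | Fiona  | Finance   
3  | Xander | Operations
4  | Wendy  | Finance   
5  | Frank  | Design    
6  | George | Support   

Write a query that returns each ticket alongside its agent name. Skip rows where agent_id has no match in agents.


INNER JOIN keeps only tickets rows whose agent_id matches an id in agents. Walk through each ticket:
  - ticket 1 (Memory leak): agent_id=3 -> matches Xander
  - ticket 2 (Null pointer): agent_id=3 -> matches Xander
  - ticket 3 (Bad redirect): agent_id=5 -> matches Frank
  - ticket 4 (Race condition): agent_id=NULL, no match -> dropped
So 1 of 4 rows is dropped.

SQL:
SELECT a.title, b.name AS agent
FROM tickets a
INNER JOIN agents b ON a.agent_id = b.id

Result:
title        | agent 
-------------+-------
Memory leak  | Xander
Null pointer | Xander
Bad redirect | Frank 


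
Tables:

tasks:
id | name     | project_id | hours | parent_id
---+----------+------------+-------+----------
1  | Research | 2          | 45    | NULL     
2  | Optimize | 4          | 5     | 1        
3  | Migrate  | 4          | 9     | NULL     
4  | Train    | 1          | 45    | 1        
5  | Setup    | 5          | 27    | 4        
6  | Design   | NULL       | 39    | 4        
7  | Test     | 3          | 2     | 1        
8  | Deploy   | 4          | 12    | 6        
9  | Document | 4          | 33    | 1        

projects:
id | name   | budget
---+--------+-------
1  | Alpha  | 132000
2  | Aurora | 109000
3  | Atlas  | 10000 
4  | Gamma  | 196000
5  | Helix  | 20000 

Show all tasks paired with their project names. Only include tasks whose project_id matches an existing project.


INNER JOIN keeps only tasks rows whose project_id matches an id in projects. Walk through each task:
  - task 1 (Research): project_id=2 -> matches Aurora
  - task 2 (Optimize): project_id=4 -> matches Gamma
  - task 3 (Migrate): project_id=4 -> matches Gamma
  - task 4 (Train): project_id=1 -> matches Alpha
  - task 5 (Setup): project_id=5 -> matches Helix
  - task 6 (Design): project_id=NULL, no match -> dropped
  - task 7 (Test): project_id=3 -> matches Atlas
  - task 8 (Deploy): project_id=4 -> matches Gamma
  - task 9 (Document): project_id=4 -> matches Gamma
So 1 of 9 rows is dropped.

SQL:
SELECT a.name, b.name AS project
FROM tasks a
INNER JOIN projects b ON a.project_id = b.id

Result:
name     | project
---------+--------
Research | Aurora 
Optimize | Gamma  
Migrate  | Gamma  
Train    | Alpha  
Setup    | Helix  
Test     | Atlas  
Deploy   | Gamma  
Document | Gamma  


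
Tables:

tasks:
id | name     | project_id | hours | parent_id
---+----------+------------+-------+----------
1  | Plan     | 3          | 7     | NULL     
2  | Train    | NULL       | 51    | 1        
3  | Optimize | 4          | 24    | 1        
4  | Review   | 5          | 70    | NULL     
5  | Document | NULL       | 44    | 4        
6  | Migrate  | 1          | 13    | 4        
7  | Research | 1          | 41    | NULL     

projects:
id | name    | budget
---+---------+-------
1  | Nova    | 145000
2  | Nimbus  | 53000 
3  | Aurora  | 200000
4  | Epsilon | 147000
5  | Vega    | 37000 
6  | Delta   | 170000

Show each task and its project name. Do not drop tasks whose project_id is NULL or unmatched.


LEFT JOIN keeps every row from tasks (the left table); where project_id has no match in projects, the project columns become NULL. Walk through each task:
  - task 1 (Plan): project_id=3 -> matches Aurora
  - task 2 (Train): project_id=NULL, no match -> kept with NULL
  - task 3 (Optimize): project_id=4 -> matches Epsilon
  - task 4 (Review): project_id=5 -> matches Vega
  - task 5 (Document): project_id=NULL, no match -> kept with NULL
  - task 6 (Migrate): project_id=1 -> matches Nova
  - task 7 (Research): project_id=1 -> matches Nova
All 7 rows appear; 2 have NULL project.

SQL:
SELECT a.name, b.name AS project
FROM tasks a
LEFT JOIN projects b ON a.project_id = b.id

Result:
name     | project
---------+--------
Plan     | Aurora 
Train    | NULL   
Optimize | Epsilon
Review   | Vega   
Document | NULL   
Migrate  | Nova   
Research | Nova   


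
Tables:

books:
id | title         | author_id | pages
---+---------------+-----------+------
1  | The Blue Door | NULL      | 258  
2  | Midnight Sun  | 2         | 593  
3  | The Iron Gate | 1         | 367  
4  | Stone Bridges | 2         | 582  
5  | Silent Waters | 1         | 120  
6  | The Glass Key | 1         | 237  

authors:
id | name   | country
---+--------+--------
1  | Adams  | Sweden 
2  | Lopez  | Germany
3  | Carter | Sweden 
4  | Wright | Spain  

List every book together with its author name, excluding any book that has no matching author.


INNER JOIN keeps only books rows whose author_id matches an id in authors. Walk through each book:
  - book 1 (The Blue Door): author_id=NULL, no match -> dropped
  - book 2 (Midnight Sun): author_id=2 -> matches Lopez
  - book 3 (The Iron Gate): author_id=1 -> matches Adams
  - book 4 (Stone Bridges): author_id=2 -> matches Lopez
  - book 5 (Silent Waters): author_id=1 -> matches Adams
  - book 6 (The Glass Key): author_id=1 -> matches Adams
So 1 of 6 rows is dropped.

SQL:
SELECT a.title, b.name AS author
FROM books a
INNER JOIN authors b ON a.author_id = b.id

Result:
title         | author
--------------+-------
Midnight Sun  | Lopez 
The Iron Gate | Adams 
Stone Bridges | Lopez 
Silent Waters | Adams 
The Glass Key | Adams 


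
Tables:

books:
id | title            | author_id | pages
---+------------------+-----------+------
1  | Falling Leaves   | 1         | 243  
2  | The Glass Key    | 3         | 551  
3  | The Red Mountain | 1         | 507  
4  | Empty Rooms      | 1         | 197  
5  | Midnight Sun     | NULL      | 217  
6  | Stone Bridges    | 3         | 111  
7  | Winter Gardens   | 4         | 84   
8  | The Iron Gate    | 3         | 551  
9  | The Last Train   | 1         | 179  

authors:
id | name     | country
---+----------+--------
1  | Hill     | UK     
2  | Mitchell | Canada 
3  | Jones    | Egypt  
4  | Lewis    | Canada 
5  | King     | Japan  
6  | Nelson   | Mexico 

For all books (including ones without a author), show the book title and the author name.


LEFT JOIN keeps every row from books (the left table); where author_id has no match in authors, the author columns become NULL. Walk through each book:
  - book 1 (Falling Leaves): author_id=1 -> matches Hill
  - book 2 (The Glass Key): author_id=3 -> matches Jones
  - book 3 (The Red Mountain): author_id=1 -> matches Hill
  - book 4 (Empty Rooms): author_id=1 -> matches Hill
  - book 5 (Midnight Sun): author_id=NULL, no match -> kept with NULL
  - book 6 (Stone Bridges): author_id=3 -> matches Jones
  - book 7 (Winter Gardens): author_id=4 -> matches Lewis
  - book 8 (The Iron Gate): author_id=3 -> matches Jones
  - book 9 (The Last Train): author_id=1 -> matches Hill
All 9 rows appear; 1 has NULL author.

SQL:
SELECT a.title, b.name AS author
FROM books a
LEFT JOIN authors b ON a.author_id = b.id

Result:
title            | author
-----------------+-------
Falling Leaves   | Hill  
The Glass Key    | Jones 
The Red Mountain | Hill  
Empty Rooms      | Hill  
Midnight Sun     | NULL  
Stone Bridges    | Jones 
Winter Gardens   | Lewis 
The Iron Gate    | Jones 
The Last Train   | Hill  


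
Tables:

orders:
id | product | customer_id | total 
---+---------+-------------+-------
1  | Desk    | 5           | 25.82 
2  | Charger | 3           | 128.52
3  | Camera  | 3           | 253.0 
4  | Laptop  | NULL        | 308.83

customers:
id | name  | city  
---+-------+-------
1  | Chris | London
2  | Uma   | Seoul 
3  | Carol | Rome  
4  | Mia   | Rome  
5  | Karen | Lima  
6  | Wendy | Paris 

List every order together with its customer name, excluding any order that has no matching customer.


INNER JOIN keeps only orders rows whose customer_id matches an id in customers. Walk through each order:
  - order 1 (Desk): customer_id=5 -> matches Karen
  - order 2 (Charger): customer_id=3 -> matches Carol
  - order 3 (Camera): customer_id=3 -> matches Carol
  - order 4 (Laptop): customer_id=NULL, no match -> dropped
So 1 of 4 rows is dropped.

SQL:
SELECT a.product, b.name AS customer
FROM orders a
INNER JOIN customers b ON a.customer_id = b.id

Result:
product | customer
--------+---------
Desk    | Karen   
Charger | Carol   
Camera  | Carol   


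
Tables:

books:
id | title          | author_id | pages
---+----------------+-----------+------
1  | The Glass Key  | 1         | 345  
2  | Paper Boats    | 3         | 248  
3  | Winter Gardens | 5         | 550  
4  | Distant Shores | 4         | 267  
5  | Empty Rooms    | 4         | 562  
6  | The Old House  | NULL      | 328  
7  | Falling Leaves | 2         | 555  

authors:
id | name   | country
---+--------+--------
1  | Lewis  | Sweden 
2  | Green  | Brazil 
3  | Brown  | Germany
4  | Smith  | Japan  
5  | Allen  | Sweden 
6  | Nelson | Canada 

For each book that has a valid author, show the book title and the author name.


INNER JOIN keeps only books rows whose author_id matches an id in authors. Walk through each book:
  - book 1 (The Glass Key): author_id=1 -> matches Lewis
  - book 2 (Paper Boats): author_id=3 -> matches Brown
  - book 3 (Winter Gardens): author_id=5 -> matches Allen
  - book 4 (Distant Shores): author_id=4 -> matches Smith
  - book 5 (Empty Rooms): author_id=4 -> matches Smith
  - book 6 (The Old House): author_id=NULL, no match -> dropped
  - book 7 (Falling Leaves): author_id=2 -> matches Green
So 1 of 7 rows is dropped.

SQL:
SELECT a.title, b.name AS author
FROM books a
INNER JOIN authors b ON a.author_id = b.id

Result:
title          | author
---------------+-------
The Glass Key  | Lewis 
Paper Boats    | Brown 
Winter Gardens | Allen 
Distant Shores | Smith 
Empty Rooms    | Smith 
Falling Leaves | Green 


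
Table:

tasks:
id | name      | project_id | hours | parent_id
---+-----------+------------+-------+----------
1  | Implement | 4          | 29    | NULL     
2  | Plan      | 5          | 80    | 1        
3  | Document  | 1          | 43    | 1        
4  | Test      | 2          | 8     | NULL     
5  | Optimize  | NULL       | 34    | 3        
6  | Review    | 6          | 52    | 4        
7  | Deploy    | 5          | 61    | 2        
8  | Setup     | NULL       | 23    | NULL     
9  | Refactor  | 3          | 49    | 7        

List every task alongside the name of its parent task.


This is a self-join: tasks is joined to a second copy of itself, matching each row's parent_id to another row's id. Use LEFT JOIN so rows with parent_id=NULL are kept.
  - task 1 (Implement): parent_id=NULL -> NULL
  - task 2 (Plan): parent_id=1 -> Implement
  - task 3 (Document): parent_id=1 -> Implement
  - task 4 (Test): parent_id=NULL -> NULL
  - task 5 (Optimize): parent_id=3 -> Document
  - task 6 (Review): parent_id=4 -> Test
  - task 7 (Deploy): parent_id=2 -> Plan
  - task 8 (Setup): parent_id=NULL -> NULL
  - task 9 (Refactor): parent_id=7 -> Deploy

SQL:
SELECT a.name AS item, b.name AS parent
FROM tasks a
LEFT JOIN tasks b ON a.parent_id = b.id

Result:
item      | parent   
----------+----------
Implement | NULL     
Plan      | Implement
Document  | Implement
Test      | NULL     
Optimize  | Document 
Review    | Test     
Deploy    | Plan     
Setup     | NULL     
Refactor  | Deploy   
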